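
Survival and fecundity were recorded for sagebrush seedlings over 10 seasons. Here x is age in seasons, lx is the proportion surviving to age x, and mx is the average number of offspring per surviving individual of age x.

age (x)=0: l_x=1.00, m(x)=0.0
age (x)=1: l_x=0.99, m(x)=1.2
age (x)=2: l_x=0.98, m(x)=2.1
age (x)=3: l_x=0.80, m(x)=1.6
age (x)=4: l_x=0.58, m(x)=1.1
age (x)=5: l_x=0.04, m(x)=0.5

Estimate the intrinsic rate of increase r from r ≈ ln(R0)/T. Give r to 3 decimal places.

0.723

R0 = Σ lx·mx = 0 + 1.188 + 2.058 + 1.28 + 0.638 + 0.02 = 5.184
Σ x·lx·mx = 11.796; T = 11.796/5.184 = 2.27546…
r ≈ ln(R0)/T = ln(5.184)/2.27546… = 0.72318… → 0.723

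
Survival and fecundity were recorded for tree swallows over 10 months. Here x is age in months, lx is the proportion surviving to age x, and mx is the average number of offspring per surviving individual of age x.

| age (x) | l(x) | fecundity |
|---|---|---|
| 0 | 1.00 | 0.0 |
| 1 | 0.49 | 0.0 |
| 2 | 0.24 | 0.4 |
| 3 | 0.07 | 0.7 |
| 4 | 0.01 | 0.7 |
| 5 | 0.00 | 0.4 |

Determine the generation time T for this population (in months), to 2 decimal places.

2.41

lx·mx: 0, 0, 0.096, 0.049, 0.007, 0 → R0 = 0.152
x·lx·mx: 0, 0, 0.192, 0.147, 0.028, 0 → Σ = 0.367
T = 0.367 / 0.152 = 2.414474… → 2.41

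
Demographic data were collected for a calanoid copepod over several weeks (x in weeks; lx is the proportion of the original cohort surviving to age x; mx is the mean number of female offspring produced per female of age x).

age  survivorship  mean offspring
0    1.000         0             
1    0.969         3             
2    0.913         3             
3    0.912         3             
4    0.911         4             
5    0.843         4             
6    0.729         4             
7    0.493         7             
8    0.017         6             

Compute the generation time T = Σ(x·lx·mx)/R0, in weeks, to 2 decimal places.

4.14

lx·mx: 0, 2.907, 2.739, 2.736, 3.644, 3.372, 2.916, 3.451, 0.102 → R0 = 21.867
x·lx·mx: 0, 2.907, 5.478, 8.208, 14.576, 16.86, 17.496, 24.157, 0.816 → Σ = 90.498
T = 90.498 / 21.867 = 4.138565… → 4.14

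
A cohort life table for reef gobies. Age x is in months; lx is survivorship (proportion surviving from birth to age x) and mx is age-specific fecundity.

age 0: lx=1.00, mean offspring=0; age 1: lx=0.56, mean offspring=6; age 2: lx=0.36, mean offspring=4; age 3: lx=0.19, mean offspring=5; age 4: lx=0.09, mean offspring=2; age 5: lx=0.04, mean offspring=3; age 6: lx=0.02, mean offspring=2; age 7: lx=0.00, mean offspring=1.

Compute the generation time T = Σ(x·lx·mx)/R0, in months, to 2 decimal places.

1.75

lx·mx: 0, 3.36, 1.44, 0.95, 0.18, 0.12, 0.04, 0 → R0 = 6.09
x·lx·mx: 0, 3.36, 2.88, 2.85, 0.72, 0.6, 0.24, 0 → Σ = 10.65
T = 10.65 / 6.09 = 1.748768… → 1.75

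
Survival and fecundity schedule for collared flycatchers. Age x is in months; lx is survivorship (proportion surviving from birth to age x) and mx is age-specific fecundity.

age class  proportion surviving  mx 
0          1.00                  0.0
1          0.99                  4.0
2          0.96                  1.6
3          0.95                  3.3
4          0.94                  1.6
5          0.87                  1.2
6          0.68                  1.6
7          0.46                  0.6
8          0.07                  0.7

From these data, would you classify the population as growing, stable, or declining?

growing

R0 = Σ lx·mx = 0 + 3.96 + 1.536 + 3.135 + 1.504 + 1.044 + 1.088 + 0.276 + 0.049 = 12.592
R0 > 1, so the population is growing.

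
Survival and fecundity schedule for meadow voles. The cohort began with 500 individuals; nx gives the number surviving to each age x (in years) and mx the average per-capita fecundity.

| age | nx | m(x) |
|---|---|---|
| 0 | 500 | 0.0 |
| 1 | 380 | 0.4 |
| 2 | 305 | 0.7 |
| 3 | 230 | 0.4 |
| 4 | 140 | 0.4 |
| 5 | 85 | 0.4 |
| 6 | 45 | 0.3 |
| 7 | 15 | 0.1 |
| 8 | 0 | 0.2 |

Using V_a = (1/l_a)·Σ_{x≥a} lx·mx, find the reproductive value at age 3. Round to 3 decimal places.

lx = nx/n0 = nx/500: 1, 0.76, 0.61, 0.46, 0.28, 0.17, 0.09, 0.03, 0
lx·mx for x ≥ 3: 0.184, 0.112, 0.068, 0.027, 0.003, 0 → sum = 0.394
V_3 = 0.394 / l_3 = 0.394 / 0.46 = 0.856522… → 0.857

0.857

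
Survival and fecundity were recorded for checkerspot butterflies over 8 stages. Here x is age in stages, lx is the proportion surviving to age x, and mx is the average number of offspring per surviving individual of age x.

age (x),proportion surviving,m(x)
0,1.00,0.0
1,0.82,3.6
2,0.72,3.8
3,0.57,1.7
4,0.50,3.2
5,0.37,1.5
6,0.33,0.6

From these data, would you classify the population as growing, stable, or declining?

R0 = Σ lx·mx = 0 + 2.952 + 2.736 + 0.969 + 1.6 + 0.555 + 0.198 = 9.01
R0 > 1, so the population is growing.

growing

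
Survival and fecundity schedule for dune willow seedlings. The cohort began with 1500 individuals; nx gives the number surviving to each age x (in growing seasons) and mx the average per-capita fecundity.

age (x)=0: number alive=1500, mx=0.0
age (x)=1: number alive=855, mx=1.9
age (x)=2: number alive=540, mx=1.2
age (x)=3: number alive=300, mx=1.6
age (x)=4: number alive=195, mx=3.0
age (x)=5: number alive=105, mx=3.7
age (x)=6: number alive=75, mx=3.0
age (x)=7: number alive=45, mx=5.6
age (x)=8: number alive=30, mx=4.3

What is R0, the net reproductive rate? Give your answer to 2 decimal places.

lx = nx/n0 = nx/1500: 1, 0.57, 0.36, 0.2, 0.13, 0.07, 0.05, 0.03, 0.02
lx·mx by age: 0, 1.083, 0.432, 0.32, 0.39, 0.259, 0.15, 0.168, 0.086
R0 = Σ lx·mx = 2.888 → 2.89

2.89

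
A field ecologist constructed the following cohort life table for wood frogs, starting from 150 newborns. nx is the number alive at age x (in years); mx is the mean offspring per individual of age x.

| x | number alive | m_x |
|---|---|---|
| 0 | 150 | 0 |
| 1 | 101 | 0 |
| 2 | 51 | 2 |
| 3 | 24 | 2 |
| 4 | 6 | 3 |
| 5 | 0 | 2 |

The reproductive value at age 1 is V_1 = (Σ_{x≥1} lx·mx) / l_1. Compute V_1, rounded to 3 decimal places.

lx = nx/n0 = nx/150: 1, 0.67333…, 0.34, 0.16, 0.04, 0
lx·mx for x ≥ 1: 0, 0.68, 0.32, 0.12, 0 → sum = 1.12…
V_1 = 1.12… / l_1 = 1.12… / 0.673333… = 1.663366… → 1.663

1.663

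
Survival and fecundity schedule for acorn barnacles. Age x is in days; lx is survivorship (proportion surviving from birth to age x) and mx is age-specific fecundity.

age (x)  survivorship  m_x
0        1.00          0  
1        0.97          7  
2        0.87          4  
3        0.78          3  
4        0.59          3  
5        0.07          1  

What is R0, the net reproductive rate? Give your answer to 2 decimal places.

lx·mx by age: 0, 6.79, 3.48, 2.34, 1.77, 0.07
R0 = Σ lx·mx = 14.45 → 14.45

14.45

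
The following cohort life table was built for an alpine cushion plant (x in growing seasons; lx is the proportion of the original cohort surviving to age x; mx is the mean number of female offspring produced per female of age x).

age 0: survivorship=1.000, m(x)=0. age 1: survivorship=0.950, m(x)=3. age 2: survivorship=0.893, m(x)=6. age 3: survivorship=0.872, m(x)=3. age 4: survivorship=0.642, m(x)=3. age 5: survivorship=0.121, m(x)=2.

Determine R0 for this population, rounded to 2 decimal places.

12.99

lx·mx by age: 0, 2.85, 5.358, 2.616, 1.926, 0.242
R0 = Σ lx·mx = 12.992 → 12.99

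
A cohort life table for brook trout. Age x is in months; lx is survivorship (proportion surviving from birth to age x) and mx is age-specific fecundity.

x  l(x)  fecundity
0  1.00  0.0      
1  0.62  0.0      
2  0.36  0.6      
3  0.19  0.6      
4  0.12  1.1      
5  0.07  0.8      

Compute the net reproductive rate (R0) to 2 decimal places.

0.52

lx·mx by age: 0, 0, 0.216, 0.114, 0.132, 0.056
R0 = Σ lx·mx = 0.518 → 0.52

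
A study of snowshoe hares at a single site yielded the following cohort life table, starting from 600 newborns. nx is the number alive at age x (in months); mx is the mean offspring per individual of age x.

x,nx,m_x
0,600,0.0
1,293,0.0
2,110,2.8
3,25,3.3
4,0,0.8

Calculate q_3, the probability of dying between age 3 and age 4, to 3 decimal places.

1.000

lx = nx/n0 = nx/600: 1, 0.48833…, 0.18333…, 0.04167…, 0
q_3 = (l_3 − l_4) / l_3 = (0.041667… − 0) / 0.041667…
     = 0.041667… / 0.041667… = 1 → 1.000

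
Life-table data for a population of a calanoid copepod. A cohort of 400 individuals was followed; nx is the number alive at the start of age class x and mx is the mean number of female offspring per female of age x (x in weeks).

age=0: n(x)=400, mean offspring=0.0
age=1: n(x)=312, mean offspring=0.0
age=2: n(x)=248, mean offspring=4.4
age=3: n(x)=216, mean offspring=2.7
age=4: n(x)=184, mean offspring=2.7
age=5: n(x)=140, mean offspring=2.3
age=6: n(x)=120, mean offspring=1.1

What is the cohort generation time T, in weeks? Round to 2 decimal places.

lx = nx/n0 = nx/400: 1, 0.78, 0.62, 0.54, 0.46, 0.35, 0.3
lx·mx: 0, 0, 2.728, 1.458, 1.242, 0.805, 0.33 → R0 = 6.563
x·lx·mx: 0, 0, 5.456, 4.374, 4.968, 4.025, 1.98 → Σ = 20.803
T = 20.803 / 6.563 = 3.169739… → 3.17

3.17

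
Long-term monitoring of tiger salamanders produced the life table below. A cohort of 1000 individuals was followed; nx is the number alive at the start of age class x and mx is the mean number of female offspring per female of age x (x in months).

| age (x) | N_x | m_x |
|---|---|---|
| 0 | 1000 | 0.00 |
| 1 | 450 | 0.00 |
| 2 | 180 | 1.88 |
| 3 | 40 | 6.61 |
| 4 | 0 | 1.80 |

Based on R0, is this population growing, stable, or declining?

lx = nx/n0 = nx/1000: 1, 0.45, 0.18, 0.04, 0
R0 = Σ lx·mx = 0 + 0 + 0.3384 + 0.2644 + 0 = 0.6028
R0 < 1, so the population is declining.

declining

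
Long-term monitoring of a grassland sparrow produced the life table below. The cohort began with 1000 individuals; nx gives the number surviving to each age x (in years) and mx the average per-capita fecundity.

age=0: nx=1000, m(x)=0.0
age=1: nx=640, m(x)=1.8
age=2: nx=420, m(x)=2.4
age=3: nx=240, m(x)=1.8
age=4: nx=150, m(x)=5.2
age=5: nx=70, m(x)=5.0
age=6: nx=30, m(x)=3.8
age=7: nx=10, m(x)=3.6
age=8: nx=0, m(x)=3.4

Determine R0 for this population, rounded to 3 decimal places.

3.872

lx = nx/n0 = nx/1000: 1, 0.64, 0.42, 0.24, 0.15, 0.07, 0.03, 0.01, 0
lx·mx by age: 0, 1.152, 1.008, 0.432, 0.78, 0.35, 0.114, 0.036, 0
R0 = Σ lx·mx = 3.872 → 3.872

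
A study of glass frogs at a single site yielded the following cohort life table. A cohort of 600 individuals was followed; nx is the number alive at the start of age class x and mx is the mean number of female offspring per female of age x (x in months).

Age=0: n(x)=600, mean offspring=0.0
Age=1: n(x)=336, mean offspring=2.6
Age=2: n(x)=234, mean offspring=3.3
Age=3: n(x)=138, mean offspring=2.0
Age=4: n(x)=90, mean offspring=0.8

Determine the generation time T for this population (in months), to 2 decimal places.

1.77

lx = nx/n0 = nx/600: 1, 0.56, 0.39, 0.23, 0.15
lx·mx: 0, 1.456, 1.287, 0.46, 0.12 → R0 = 3.323
x·lx·mx: 0, 1.456, 2.574, 1.38, 0.48 → Σ = 5.89
T = 5.89 / 3.323 = 1.772495… → 1.77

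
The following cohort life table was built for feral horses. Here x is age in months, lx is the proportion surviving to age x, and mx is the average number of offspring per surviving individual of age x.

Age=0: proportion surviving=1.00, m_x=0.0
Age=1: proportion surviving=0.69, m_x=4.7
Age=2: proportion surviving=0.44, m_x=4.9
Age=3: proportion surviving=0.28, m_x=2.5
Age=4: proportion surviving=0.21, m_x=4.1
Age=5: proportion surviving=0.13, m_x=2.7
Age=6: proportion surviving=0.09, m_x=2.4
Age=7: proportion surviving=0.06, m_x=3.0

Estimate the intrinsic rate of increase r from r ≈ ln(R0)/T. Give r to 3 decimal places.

0.904

R0 = Σ lx·mx = 0 + 3.243 + 2.156 + 0.7 + 0.861 + 0.351 + 0.216 + 0.18 = 7.707
Σ x·lx·mx = 17.41; T = 17.41/7.707 = 2.25899…
r ≈ ln(R0)/T = ln(7.707)/2.25899… = 0.904… → 0.904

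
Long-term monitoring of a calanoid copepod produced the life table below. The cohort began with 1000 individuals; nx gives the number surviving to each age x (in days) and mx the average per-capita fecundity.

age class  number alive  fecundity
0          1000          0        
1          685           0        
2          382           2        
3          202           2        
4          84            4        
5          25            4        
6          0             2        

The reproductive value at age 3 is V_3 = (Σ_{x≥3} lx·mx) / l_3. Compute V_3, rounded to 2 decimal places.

4.16

lx = nx/n0 = nx/1000: 1, 0.685, 0.382, 0.202, 0.084, 0.025, 0
lx·mx for x ≥ 3: 0.404, 0.336, 0.1, 0 → sum = 0.84
V_3 = 0.84 / l_3 = 0.84 / 0.202 = 4.158416… → 4.16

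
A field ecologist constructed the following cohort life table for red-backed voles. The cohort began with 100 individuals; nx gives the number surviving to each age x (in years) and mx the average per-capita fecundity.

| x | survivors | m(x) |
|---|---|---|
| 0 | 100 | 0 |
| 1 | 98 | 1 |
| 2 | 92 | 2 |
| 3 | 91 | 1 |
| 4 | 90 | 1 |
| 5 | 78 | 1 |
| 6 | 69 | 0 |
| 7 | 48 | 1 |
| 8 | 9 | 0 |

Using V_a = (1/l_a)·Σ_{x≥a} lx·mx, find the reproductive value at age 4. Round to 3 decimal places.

2.400

lx = nx/n0 = nx/100: 1, 0.98, 0.92, 0.91, 0.9, 0.78, 0.69, 0.48, 0.09
lx·mx for x ≥ 4: 0.9, 0.78, 0, 0.48, 0 → sum = 2.16
V_4 = 2.16 / l_4 = 2.16 / 0.9 = 2.4 → 2.400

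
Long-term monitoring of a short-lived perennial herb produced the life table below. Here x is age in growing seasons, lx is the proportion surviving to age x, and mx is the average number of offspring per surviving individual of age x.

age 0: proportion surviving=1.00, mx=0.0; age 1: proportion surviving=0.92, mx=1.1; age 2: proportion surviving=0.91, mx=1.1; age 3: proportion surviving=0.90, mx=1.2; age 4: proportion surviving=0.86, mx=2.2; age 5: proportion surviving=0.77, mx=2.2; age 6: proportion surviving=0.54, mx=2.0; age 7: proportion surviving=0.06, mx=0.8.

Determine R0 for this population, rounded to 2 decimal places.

lx·mx by age: 0, 1.012, 1.001, 1.08, 1.892, 1.694, 1.08, 0.048
R0 = Σ lx·mx = 7.807 → 7.81

7.81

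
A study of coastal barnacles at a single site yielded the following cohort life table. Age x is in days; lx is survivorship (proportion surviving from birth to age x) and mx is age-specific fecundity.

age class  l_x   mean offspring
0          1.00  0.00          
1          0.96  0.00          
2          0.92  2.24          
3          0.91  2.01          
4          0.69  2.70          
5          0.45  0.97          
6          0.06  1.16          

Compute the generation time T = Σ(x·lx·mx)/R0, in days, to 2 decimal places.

3.14

lx·mx: 0, 0, 2.0608, 1.8291, 1.863, 0.4365, 0.0696 → R0 = 6.259
x·lx·mx: 0, 0, 4.1216, 5.4873, 7.452, 2.1825, 0.4176 → Σ = 19.661
T = 19.661 / 6.259 = 3.141237… → 3.14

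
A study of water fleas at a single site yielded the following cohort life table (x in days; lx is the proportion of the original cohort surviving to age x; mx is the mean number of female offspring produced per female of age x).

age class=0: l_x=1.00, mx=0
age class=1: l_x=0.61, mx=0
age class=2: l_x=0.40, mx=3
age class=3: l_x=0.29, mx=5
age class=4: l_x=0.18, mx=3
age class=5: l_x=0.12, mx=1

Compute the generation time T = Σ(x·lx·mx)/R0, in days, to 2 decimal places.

lx·mx: 0, 0, 1.2, 1.45, 0.54, 0.12 → R0 = 3.31
x·lx·mx: 0, 0, 2.4, 4.35, 2.16, 0.6 → Σ = 9.51
T = 9.51 / 3.31 = 2.873112… → 2.87

2.87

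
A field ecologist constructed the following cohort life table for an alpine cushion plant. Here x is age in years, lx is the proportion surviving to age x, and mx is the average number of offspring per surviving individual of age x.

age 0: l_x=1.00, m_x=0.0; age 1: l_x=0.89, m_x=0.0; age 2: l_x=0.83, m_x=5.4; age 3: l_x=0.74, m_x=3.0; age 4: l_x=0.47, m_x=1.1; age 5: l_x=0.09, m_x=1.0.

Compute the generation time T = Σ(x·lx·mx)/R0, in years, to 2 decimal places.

lx·mx: 0, 0, 4.482, 2.22, 0.517, 0.09 → R0 = 7.309
x·lx·mx: 0, 0, 8.964, 6.66, 2.068, 0.45 → Σ = 18.142
T = 18.142 / 7.309 = 2.482145… → 2.48

2.48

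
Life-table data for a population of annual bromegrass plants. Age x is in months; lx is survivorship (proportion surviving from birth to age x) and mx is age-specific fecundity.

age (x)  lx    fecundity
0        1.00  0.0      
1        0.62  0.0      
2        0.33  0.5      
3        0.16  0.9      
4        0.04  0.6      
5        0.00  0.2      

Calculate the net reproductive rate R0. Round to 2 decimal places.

0.33

lx·mx by age: 0, 0, 0.165, 0.144, 0.024, 0
R0 = Σ lx·mx = 0.333 → 0.33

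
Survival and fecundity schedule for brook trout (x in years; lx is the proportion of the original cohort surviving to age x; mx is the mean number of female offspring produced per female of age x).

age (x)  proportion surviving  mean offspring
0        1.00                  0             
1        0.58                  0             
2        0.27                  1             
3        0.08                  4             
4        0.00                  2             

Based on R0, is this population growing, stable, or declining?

declining

R0 = Σ lx·mx = 0 + 0 + 0.27 + 0.32 + 0 = 0.59
R0 < 1, so the population is declining.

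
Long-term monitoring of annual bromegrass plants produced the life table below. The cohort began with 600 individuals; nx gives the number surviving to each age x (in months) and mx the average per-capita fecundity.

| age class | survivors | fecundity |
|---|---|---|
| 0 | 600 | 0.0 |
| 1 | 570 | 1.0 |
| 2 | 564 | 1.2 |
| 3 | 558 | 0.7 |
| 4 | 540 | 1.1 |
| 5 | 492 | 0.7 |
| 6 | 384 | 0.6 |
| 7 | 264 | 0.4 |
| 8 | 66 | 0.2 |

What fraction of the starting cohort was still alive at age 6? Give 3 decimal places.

0.640

l_6 = n_6/n_0 = 384/600 = 0.64 → 0.640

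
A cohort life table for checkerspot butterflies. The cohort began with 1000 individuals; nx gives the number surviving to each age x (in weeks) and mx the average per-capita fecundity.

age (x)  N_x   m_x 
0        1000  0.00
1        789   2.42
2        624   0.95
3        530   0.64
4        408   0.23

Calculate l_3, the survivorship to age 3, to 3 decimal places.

l_3 = n_3/n_0 = 530/1000 = 0.53 → 0.530

0.530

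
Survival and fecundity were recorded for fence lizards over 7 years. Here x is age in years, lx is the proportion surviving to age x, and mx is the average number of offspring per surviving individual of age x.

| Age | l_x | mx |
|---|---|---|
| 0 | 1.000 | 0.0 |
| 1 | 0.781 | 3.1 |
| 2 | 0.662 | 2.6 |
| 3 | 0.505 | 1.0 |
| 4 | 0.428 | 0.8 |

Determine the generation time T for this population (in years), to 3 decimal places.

lx·mx: 0, 2.4211, 1.7212, 0.505, 0.3424 → R0 = 4.9897
x·lx·mx: 0, 2.4211, 3.4424, 1.515, 1.3696 → Σ = 8.7481
T = 8.7481 / 4.9897 = 1.753232… → 1.753

1.753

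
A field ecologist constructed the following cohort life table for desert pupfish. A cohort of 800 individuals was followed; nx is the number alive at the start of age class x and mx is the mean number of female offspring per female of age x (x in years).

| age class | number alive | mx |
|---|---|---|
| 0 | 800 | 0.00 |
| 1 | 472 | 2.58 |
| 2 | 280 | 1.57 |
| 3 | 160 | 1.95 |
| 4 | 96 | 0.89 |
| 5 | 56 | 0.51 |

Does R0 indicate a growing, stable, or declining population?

lx = nx/n0 = nx/800: 1, 0.59, 0.35, 0.2, 0.12, 0.07
R0 = Σ lx·mx = 0 + 1.5222 + 0.5495 + 0.39 + 0.1068 + 0.0357 = 2.6042
R0 > 1, so the population is growing.

growing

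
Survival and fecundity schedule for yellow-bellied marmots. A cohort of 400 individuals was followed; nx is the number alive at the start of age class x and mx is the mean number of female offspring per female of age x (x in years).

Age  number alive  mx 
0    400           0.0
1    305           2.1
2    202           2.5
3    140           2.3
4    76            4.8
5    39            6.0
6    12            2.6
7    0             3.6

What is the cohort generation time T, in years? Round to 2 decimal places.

2.59

lx = nx/n0 = nx/400: 1, 0.7625, 0.505, 0.35, 0.19, 0.0975, 0.03, 0
lx·mx: 0, 1.60125, 1.2625, 0.805, 0.912, 0.585, 0.078, 0 → R0 = 5.24375
x·lx·mx: 0, 1.60125, 2.525, 2.415, 3.648, 2.925, 0.468, 0 → Σ = 13.58225
T = 13.58225 / 5.24375 = 2.590179… → 2.59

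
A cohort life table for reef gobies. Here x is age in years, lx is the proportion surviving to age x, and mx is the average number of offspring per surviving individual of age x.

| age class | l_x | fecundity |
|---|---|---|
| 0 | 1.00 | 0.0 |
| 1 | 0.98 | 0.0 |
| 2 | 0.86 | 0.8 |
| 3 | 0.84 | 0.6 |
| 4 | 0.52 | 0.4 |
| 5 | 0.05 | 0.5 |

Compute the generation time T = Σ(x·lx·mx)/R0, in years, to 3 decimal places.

lx·mx: 0, 0, 0.688, 0.504, 0.208, 0.025 → R0 = 1.425
x·lx·mx: 0, 0, 1.376, 1.512, 0.832, 0.125 → Σ = 3.845
T = 3.845 / 1.425 = 2.698246… → 2.698

2.698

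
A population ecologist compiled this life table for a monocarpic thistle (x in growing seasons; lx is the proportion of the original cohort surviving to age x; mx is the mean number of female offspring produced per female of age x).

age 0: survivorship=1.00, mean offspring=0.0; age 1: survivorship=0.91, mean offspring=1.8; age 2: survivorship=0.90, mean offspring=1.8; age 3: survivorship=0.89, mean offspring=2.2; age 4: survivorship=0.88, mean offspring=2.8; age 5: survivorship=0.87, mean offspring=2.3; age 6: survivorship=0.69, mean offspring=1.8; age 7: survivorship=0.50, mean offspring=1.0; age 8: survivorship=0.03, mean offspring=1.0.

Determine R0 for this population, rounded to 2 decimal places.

11.45

lx·mx by age: 0, 1.638, 1.62, 1.958, 2.464, 2.001, 1.242, 0.5, 0.03
R0 = Σ lx·mx = 11.453 → 11.45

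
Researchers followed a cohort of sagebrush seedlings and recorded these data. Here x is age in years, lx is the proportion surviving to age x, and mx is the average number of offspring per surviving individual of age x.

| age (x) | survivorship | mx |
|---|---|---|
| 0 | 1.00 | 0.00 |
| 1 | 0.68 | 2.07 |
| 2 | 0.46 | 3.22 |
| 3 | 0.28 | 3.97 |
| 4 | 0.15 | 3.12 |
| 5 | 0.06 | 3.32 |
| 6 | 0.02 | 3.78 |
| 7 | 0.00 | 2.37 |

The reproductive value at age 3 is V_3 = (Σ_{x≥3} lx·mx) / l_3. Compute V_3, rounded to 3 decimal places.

lx·mx for x ≥ 3: 1.1116, 0.468, 0.1992, 0.0756, 0 → sum = 1.8544
V_3 = 1.8544 / l_3 = 1.8544 / 0.28 = 6.622857… → 6.623

6.623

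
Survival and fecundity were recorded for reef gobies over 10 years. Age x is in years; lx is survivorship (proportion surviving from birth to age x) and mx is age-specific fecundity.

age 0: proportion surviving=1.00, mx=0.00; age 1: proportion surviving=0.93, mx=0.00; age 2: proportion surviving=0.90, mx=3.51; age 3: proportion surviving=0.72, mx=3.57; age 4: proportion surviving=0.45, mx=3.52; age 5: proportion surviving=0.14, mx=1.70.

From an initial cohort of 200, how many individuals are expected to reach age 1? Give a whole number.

Expected survivors = N0 · l_1 = 200 × 0.93 = 186 → 186

186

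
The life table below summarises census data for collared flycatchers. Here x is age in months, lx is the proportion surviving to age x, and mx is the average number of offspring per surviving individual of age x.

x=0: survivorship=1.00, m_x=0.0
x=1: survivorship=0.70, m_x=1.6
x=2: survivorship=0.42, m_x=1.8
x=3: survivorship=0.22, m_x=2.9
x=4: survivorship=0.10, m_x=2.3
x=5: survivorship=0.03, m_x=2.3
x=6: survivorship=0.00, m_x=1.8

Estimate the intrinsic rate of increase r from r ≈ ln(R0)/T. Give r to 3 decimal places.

0.501

R0 = Σ lx·mx = 0 + 1.12 + 0.756 + 0.638 + 0.23 + 0.069 + 0 = 2.813
Σ x·lx·mx = 5.811; T = 5.811/2.813 = 2.06577…
r ≈ ln(R0)/T = ln(2.813)/2.06577… = 0.50066… → 0.501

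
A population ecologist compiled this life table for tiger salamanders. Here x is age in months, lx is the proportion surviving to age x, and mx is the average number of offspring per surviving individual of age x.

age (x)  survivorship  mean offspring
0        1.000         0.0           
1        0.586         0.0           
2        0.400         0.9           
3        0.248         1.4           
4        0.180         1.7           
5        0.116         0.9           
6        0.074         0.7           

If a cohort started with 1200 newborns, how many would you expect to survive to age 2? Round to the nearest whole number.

480

Expected survivors = N0 · l_2 = 1200 × 0.400 = 480 → 480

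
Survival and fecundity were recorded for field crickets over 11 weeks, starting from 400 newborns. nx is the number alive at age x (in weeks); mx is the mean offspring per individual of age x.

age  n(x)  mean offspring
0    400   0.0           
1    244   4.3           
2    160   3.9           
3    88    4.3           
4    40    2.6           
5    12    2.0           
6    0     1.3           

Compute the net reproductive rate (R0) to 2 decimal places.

lx = nx/n0 = nx/400: 1, 0.61, 0.4, 0.22, 0.1, 0.03, 0
lx·mx by age: 0, 2.623, 1.56, 0.946, 0.26, 0.06, 0
R0 = Σ lx·mx = 5.449 → 5.45

5.45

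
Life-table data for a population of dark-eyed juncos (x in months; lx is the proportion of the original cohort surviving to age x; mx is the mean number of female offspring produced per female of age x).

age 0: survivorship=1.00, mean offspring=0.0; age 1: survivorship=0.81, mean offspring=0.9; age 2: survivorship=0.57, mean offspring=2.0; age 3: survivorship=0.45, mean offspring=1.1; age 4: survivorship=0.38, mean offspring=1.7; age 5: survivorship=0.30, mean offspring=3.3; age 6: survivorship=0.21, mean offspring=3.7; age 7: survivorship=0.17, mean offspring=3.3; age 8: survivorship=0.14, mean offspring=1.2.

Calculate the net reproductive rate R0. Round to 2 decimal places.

5.51

lx·mx by age: 0, 0.729, 1.14, 0.495, 0.646, 0.99, 0.777, 0.561, 0.168
R0 = Σ lx·mx = 5.506 → 5.51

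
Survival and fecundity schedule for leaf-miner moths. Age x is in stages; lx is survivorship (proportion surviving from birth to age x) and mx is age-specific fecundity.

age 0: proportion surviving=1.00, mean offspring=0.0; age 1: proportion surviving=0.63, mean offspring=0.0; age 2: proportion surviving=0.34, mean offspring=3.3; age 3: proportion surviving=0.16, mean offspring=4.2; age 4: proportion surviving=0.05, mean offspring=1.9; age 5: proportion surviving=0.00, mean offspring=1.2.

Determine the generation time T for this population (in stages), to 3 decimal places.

2.456

lx·mx: 0, 0, 1.122, 0.672, 0.095, 0 → R0 = 1.889
x·lx·mx: 0, 0, 2.244, 2.016, 0.38, 0 → Σ = 4.64
T = 4.64 / 1.889 = 2.456326… → 2.456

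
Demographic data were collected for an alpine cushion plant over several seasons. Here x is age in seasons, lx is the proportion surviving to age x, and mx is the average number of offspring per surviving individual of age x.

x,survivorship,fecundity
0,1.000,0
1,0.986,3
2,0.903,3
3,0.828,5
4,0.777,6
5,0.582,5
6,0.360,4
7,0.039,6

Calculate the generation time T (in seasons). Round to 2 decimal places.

3.37

lx·mx: 0, 2.958, 2.709, 4.14, 4.662, 2.91, 1.44, 0.234 → R0 = 19.053
x·lx·mx: 0, 2.958, 5.418, 12.42, 18.648, 14.55, 8.64, 1.638 → Σ = 64.272
T = 64.272 / 19.053 = 3.373327… → 3.37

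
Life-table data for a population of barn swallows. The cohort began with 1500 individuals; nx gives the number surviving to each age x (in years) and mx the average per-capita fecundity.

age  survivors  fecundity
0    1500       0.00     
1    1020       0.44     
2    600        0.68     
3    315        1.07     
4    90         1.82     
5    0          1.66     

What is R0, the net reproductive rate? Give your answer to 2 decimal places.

lx = nx/n0 = nx/1500: 1, 0.68, 0.4, 0.21, 0.06, 0
lx·mx by age: 0, 0.2992, 0.272, 0.2247, 0.1092, 0
R0 = Σ lx·mx = 0.9051 → 0.91

0.91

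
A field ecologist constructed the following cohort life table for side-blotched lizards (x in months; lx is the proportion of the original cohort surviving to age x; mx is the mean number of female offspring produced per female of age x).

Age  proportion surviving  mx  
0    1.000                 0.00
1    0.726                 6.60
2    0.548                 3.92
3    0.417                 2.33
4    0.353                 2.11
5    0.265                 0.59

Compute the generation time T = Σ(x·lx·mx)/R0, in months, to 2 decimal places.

lx·mx: 0, 4.7916, 2.14816, 0.97161, 0.74483, 0.15635 → R0 = 8.81255
x·lx·mx: 0, 4.7916, 4.29632, 2.91483, 2.97932, 0.78175 → Σ = 15.76382
T = 15.76382 / 8.81255 = 1.788792… → 1.79

1.79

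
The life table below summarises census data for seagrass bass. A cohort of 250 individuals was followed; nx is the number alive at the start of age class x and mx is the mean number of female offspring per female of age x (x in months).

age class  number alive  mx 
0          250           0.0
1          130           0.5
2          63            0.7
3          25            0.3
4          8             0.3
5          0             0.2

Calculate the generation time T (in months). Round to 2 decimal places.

lx = nx/n0 = nx/250: 1, 0.52, 0.252, 0.1, 0.032, 0
lx·mx: 0, 0.26, 0.1764, 0.03, 0.0096, 0 → R0 = 0.476
x·lx·mx: 0, 0.26, 0.3528, 0.09, 0.0384, 0 → Σ = 0.7412
T = 0.7412 / 0.476 = 1.557143… → 1.56

1.56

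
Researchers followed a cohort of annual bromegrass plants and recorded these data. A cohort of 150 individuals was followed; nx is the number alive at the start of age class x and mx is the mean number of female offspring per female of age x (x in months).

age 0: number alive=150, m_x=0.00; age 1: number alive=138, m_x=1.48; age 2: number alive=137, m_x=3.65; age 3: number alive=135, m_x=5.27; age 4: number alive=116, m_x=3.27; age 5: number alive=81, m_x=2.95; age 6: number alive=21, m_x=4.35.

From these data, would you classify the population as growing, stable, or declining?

lx = nx/n0 = nx/150: 1, 0.92, 0.91333…, 0.9, 0.77333…, 0.54, 0.14
R0 = Σ lx·mx = 0 + 1.3616 + 3.333667… + 4.743 + 2.5288… + 1.593 + 0.609 = 14.169067…
R0 > 1, so the population is growing.

growing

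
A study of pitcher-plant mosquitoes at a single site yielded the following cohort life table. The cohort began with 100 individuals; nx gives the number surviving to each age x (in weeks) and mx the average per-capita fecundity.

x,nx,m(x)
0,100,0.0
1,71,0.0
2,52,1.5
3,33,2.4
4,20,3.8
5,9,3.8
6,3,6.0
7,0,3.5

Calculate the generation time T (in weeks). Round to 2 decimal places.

3.42

lx = nx/n0 = nx/100: 1, 0.71, 0.52, 0.33, 0.2, 0.09, 0.03, 0
lx·mx: 0, 0, 0.78, 0.792, 0.76, 0.342, 0.18, 0 → R0 = 2.854
x·lx·mx: 0, 0, 1.56, 2.376, 3.04, 1.71, 1.08, 0 → Σ = 9.766
T = 9.766 / 2.854 = 3.421864… → 3.42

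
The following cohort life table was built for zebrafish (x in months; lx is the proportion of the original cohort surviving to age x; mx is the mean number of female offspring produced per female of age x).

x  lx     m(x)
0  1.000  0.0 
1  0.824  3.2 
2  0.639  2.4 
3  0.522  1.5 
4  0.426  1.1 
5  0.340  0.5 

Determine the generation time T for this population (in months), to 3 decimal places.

lx·mx: 0, 2.6368, 1.5336, 0.783, 0.4686, 0.17 → R0 = 5.592
x·lx·mx: 0, 2.6368, 3.0672, 2.349, 1.8744, 0.85 → Σ = 10.7774
T = 10.7774 / 5.592 = 1.927289… → 1.927

1.927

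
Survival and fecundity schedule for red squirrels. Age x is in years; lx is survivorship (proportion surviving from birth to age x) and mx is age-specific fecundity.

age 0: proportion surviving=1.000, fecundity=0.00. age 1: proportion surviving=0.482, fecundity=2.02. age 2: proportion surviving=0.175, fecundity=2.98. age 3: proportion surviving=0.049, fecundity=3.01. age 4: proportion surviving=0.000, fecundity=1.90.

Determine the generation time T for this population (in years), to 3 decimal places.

1.497

lx·mx: 0, 0.97364, 0.5215, 0.14749, 0 → R0 = 1.64263
x·lx·mx: 0, 0.97364, 1.043, 0.44247, 0 → Σ = 2.45911
T = 2.45911 / 1.64263 = 1.497057… → 1.497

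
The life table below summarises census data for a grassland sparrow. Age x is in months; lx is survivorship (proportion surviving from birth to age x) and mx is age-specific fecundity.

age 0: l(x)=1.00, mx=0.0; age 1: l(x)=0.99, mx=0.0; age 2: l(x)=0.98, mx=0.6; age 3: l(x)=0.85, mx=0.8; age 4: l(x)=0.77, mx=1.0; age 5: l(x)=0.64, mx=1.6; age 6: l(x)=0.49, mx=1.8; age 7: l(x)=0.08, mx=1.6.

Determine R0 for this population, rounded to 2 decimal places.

4.07

lx·mx by age: 0, 0, 0.588, 0.68, 0.77, 1.024, 0.882, 0.128
R0 = Σ lx·mx = 4.072 → 4.07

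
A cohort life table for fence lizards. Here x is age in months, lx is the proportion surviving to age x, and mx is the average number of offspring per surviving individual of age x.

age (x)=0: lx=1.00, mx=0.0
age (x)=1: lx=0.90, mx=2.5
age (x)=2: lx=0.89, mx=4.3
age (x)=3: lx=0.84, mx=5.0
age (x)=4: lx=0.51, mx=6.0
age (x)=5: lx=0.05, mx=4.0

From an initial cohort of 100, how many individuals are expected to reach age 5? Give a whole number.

5

Expected survivors = N0 · l_5 = 100 × 0.05 = 5 → 5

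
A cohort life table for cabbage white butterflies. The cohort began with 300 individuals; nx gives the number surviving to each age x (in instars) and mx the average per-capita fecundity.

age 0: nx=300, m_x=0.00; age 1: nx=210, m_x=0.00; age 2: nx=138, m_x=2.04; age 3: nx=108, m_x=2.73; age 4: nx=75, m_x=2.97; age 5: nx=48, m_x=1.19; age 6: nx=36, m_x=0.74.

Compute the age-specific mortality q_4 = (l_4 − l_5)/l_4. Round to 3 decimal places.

lx = nx/n0 = nx/300: 1, 0.7, 0.46, 0.36, 0.25, 0.16, 0.12
q_4 = (l_4 − l_5) / l_4 = (0.25 − 0.16) / 0.25
     = 0.09 / 0.25 = 0.36 → 0.360

0.360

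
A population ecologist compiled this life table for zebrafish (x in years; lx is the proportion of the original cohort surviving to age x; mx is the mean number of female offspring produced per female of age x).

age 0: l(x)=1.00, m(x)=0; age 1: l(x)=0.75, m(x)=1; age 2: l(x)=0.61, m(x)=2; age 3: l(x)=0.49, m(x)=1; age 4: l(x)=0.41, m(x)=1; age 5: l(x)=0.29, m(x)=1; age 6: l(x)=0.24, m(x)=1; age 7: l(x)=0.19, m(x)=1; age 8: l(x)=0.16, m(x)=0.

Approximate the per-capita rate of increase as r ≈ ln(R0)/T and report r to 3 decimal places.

R0 = Σ lx·mx = 0 + 0.75 + 1.22 + 0.49 + 0.41 + 0.29 + 0.24 + 0.19 + 0 = 3.59
Σ x·lx·mx = 10.52; T = 10.52/3.59 = 2.93036…
r ≈ ln(R0)/T = ln(3.59)/2.93036… = 0.43618… → 0.436

0.436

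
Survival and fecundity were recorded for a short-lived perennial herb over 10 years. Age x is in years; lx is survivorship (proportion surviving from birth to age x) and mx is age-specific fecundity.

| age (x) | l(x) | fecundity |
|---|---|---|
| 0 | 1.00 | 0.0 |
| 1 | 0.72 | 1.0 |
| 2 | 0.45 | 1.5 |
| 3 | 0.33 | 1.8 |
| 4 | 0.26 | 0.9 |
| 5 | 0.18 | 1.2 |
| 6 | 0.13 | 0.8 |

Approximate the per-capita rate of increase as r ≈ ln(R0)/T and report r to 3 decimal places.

R0 = Σ lx·mx = 0 + 0.72 + 0.675 + 0.594 + 0.234 + 0.216 + 0.104 = 2.543
Σ x·lx·mx = 6.492; T = 6.492/2.543 = 2.55289…
r ≈ ln(R0)/T = ln(2.543)/2.55289… = 0.3656… → 0.366

0.366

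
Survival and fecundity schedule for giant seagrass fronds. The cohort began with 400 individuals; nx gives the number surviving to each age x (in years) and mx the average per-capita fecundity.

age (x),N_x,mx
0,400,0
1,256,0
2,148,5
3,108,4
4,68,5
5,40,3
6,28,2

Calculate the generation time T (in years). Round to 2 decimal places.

3.00

lx = nx/n0 = nx/400: 1, 0.64, 0.37, 0.27, 0.17, 0.1, 0.07
lx·mx: 0, 0, 1.85, 1.08, 0.85, 0.3, 0.14 → R0 = 4.22
x·lx·mx: 0, 0, 3.7, 3.24, 3.4, 1.5, 0.84 → Σ = 12.68
T = 12.68 / 4.22 = 3.004739… → 3.00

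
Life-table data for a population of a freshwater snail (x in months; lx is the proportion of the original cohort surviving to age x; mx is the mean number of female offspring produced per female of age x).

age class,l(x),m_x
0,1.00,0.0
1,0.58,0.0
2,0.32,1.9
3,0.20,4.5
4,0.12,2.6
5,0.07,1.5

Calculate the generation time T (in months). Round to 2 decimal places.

2.96

lx·mx: 0, 0, 0.608, 0.9, 0.312, 0.105 → R0 = 1.925
x·lx·mx: 0, 0, 1.216, 2.7, 1.248, 0.525 → Σ = 5.689
T = 5.689 / 1.925 = 2.955325… → 2.96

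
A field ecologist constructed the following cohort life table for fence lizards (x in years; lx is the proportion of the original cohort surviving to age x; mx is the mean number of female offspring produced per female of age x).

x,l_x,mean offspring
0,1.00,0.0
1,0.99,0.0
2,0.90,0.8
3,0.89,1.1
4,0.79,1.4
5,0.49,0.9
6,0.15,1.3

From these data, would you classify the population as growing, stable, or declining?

R0 = Σ lx·mx = 0 + 0 + 0.72 + 0.979 + 1.106 + 0.441 + 0.195 = 3.441
R0 > 1, so the population is growing.

growing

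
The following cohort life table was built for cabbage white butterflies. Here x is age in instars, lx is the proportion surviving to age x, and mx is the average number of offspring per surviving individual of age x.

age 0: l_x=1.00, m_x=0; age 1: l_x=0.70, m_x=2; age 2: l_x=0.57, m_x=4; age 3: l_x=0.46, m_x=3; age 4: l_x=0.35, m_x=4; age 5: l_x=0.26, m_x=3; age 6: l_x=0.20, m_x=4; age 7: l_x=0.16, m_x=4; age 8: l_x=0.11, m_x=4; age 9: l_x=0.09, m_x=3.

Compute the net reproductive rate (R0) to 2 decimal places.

lx·mx by age: 0, 1.4, 2.28, 1.38, 1.4, 0.78, 0.8, 0.64, 0.44, 0.27
R0 = Σ lx·mx = 9.39 → 9.39

9.39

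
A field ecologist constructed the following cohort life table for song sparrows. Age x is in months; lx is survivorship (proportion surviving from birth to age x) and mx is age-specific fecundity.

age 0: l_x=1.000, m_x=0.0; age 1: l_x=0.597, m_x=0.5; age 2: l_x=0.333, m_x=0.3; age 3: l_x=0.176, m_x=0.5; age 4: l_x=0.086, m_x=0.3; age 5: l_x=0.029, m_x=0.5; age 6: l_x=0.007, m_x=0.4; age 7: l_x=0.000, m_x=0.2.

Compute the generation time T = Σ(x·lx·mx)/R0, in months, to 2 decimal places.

lx·mx: 0, 0.2985, 0.0999, 0.088, 0.0258, 0.0145, 0.0028, 0 → R0 = 0.5295
x·lx·mx: 0, 0.2985, 0.1998, 0.264, 0.1032, 0.0725, 0.0168, 0 → Σ = 0.9548
T = 0.9548 / 0.5295 = 1.803211… → 1.80

1.80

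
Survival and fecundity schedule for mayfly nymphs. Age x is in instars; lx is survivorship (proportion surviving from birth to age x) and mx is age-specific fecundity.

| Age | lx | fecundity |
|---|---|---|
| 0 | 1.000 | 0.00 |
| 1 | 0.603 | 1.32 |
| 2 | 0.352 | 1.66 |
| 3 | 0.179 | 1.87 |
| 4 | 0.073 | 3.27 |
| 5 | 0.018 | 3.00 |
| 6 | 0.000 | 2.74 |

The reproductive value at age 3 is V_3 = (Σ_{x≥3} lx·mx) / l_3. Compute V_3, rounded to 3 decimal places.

lx·mx for x ≥ 3: 0.33473, 0.23871, 0.054, 0 → sum = 0.62744
V_3 = 0.62744 / l_3 = 0.62744 / 0.179 = 3.505251… → 3.505

3.505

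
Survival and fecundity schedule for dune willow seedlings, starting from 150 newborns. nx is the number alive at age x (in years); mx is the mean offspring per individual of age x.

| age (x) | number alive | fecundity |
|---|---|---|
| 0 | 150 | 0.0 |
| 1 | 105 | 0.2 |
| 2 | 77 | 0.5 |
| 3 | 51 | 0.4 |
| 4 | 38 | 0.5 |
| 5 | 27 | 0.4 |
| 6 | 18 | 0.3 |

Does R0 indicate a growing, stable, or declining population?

declining

lx = nx/n0 = nx/150: 1, 0.7, 0.51333…, 0.34, 0.25333…, 0.18, 0.12
R0 = Σ lx·mx = 0 + 0.14 + 0.256667… + 0.136 + 0.126667… + 0.072 + 0.036 = 0.767333…
R0 < 1, so the population is declining.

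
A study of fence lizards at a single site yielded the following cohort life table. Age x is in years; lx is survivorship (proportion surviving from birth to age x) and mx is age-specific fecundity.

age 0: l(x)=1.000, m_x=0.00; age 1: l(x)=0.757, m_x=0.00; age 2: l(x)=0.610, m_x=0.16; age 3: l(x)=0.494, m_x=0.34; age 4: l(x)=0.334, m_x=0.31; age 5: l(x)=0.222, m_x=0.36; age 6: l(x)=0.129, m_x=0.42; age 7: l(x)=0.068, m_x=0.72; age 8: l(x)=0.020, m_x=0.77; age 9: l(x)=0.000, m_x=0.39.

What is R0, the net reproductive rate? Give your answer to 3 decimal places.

lx·mx by age: 0, 0, 0.0976, 0.16796, 0.10354, 0.07992, 0.05418, 0.04896, 0.0154, 0
R0 = Σ lx·mx = 0.56756 → 0.568

0.568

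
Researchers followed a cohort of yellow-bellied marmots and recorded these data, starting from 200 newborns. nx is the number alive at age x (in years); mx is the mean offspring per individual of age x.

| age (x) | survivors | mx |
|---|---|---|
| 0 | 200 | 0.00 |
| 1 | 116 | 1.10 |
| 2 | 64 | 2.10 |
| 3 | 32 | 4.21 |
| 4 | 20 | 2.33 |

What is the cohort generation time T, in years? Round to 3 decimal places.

2.226

lx = nx/n0 = nx/200: 1, 0.58, 0.32, 0.16, 0.1
lx·mx: 0, 0.638, 0.672, 0.6736, 0.233 → R0 = 2.2166
x·lx·mx: 0, 0.638, 1.344, 2.0208, 0.932 → Σ = 4.9348
T = 4.9348 / 2.2166 = 2.226293… → 2.226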